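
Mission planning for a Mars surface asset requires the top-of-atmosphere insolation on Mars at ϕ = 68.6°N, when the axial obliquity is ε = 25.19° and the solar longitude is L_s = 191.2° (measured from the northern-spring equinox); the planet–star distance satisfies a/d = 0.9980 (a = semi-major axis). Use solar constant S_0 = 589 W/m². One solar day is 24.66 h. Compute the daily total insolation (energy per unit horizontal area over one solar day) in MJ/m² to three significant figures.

4.16 MJ/m²

Solar declination: sin δ = sin ε · sin L_s = sin 25.19° × sin 191.2° = -0.08267, so δ = -4.742°.
cos h₀ = −tan(+68.6°) tan(-4.742°) = 0.2117, h₀ = 1.3575 rad.
Bracket: h₀ sin ϕ sin δ + cos ϕ cos δ sin h₀ = 1.3575×0.93106×-0.08267 + 0.36488×0.99658×0.97734 = -0.104488 + 0.355392 = 0.250904.
Inverse-square distance factor (a/d)² = 0.9980² = 0.996004.
Q̄ = (S_0/π) × 0.996004 × [bracket] = (589/π) × 0.996004 × 0.250904 = 46.853 W/m².
Daily total = Q̄ × 24.66 h × 3600 s/h = 46.853 × 24.66 × 3600 / 10⁶ = 4.159 MJ/m².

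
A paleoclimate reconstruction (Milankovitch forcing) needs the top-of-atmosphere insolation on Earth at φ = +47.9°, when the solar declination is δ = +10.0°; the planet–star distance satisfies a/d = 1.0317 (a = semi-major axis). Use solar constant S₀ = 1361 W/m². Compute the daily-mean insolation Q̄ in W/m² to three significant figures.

cos H₀ = −tan(+47.9°) tan(+10.000°) = -0.1951, H₀ = 1.7672 rad.
Bracket: H₀ sin φ sin δ + cos φ cos δ sin H₀ = 1.7672×0.74198×0.17365 + 0.67043×0.98481×0.98077 = 0.227695 + 0.647550 = 0.875245.
Inverse-square distance factor (a/d)² = 1.0317² = 1.064405.
Q̄ = (S₀/π) × 1.064405 × [bracket] = (1361/π) × 1.064405 × 0.875245 = 403.6 W/m².

Q̄ ≈ 404 W/m²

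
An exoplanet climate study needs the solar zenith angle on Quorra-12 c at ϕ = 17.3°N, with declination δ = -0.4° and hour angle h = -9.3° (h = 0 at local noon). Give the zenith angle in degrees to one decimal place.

θ_z = 19.9°

cos θ_z = sin ϕ sin δ + cos ϕ cos δ cos h = -0.002076 + 0.942188 = 0.940112.
θ_z = arccos(0.940112) = 19.9°.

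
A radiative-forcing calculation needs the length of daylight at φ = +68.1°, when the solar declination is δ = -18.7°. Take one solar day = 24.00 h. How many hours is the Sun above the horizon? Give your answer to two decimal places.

cos H₀ = −tan φ · tan δ = −tan(+68.1°) × tan(-18.700°) = 0.8420, so H₀ = 0.5698 rad = 32.65°.
Daylight = 2H₀/(2π) × 24.00 h = (0.5698/π) × 24.00 = 4.35 h.

4.35 h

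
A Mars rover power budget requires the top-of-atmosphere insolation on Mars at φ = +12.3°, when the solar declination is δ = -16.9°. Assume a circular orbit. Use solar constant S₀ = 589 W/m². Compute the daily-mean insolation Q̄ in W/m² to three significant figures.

Q̄ ≈ 157 W/m²

cos H₀ = −tan(+12.3°) tan(-16.900°) = 0.0662, H₀ = 1.5045 rad.
Bracket: H₀ sin φ sin δ + cos φ cos δ sin H₀ = 1.5045×0.21303×-0.29070 + 0.97705×0.95681×0.99780 = -0.093170 + 0.932795 = 0.839625.
Q̄ = (S₀/π) × [bracket] = (589/π) × 0.839625 = 157.4 W/m².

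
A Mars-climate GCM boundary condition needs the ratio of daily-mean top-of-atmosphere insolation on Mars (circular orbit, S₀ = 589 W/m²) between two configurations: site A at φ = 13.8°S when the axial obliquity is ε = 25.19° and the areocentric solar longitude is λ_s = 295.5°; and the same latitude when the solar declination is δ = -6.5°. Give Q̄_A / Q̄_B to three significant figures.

— Configuration A (φ=-13.8°):
sin δ = sin 25.19° × sin 295.5° = -0.38416, so δ = -22.592°.
cos H₀ = −tan(-13.8°) tan(-22.592°) = -0.1022, H₀ = 1.6732 rad.
Bracket: H₀ sin φ sin δ + cos φ cos δ sin H₀ = 1.6732×-0.23853×-0.38416 + 0.97113×0.92327×0.99476 = 0.153321 + 0.891917 = 1.045238.
Q̄ = (S₀/π) × [bracket] = (589/π) × 1.045238 = 195.97 W/m².
— Configuration B (φ=-13.8°):
cos H₀ = −tan(-13.8°) tan(-6.500°) = -0.0280, H₀ = 1.5988 rad.
Bracket: H₀ sin φ sin δ + cos φ cos δ sin H₀ = 1.5988×-0.23853×-0.11320 + 0.97113×0.99357×0.99961 = 0.043170 + 0.964509 = 1.007679.
Q̄ = (S₀/π) × [bracket] = (589/π) × 1.007679 = 188.92 W/m².
Ratio Q̄_A / Q̄_B = 195.97 / 188.92 = 1.037.

Q̄_A / Q̄_B ≈ 1.04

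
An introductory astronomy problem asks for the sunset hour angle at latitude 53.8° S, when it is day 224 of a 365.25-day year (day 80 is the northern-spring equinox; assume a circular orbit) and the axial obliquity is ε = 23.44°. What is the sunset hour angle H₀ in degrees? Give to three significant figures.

H₀ = 69.8°

Solar longitude: λ_s = 360° × (224 − 80)/365.25 = 141.930°.
sin δ = sin 23.44° × sin 141.930° = 0.24528, so δ = +14.199°.
cos H₀ = −tan φ · tan δ = −tan(-53.8°) × tan(+14.199°) = 0.3457, so H₀ = 1.2178 rad = 69.78°.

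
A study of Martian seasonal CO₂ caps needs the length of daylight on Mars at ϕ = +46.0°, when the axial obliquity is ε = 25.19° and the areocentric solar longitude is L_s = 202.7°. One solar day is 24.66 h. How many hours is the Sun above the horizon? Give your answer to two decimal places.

sin δ = sin 25.19° × sin 202.7° = -0.16425, so δ = -9.454°.
cos h₀ = −tan ϕ · tan δ = −tan(+46.0°) × tan(-9.454°) = 0.1724, so h₀ = 1.3975 rad = 80.07°.
Daylight = 2h₀/(2π) × 24.66 h = (1.3975/π) × 24.66 = 10.97 h.

10.97 h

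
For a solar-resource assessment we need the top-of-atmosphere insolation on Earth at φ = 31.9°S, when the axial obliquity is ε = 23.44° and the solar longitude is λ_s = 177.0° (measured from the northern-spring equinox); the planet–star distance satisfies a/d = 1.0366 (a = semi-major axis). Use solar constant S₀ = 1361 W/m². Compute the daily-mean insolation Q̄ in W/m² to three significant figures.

Q̄ ≈ 387 W/m²

Solar declination: sin δ = sin ε · sin λ_s = sin 23.44° × sin 177.0° = 0.02082, so δ = +1.193°.
cos H₀ = −tan(-31.9°) tan(+1.193°) = 0.0130, H₀ = 1.5578 rad.
Bracket: H₀ sin φ sin δ + cos φ cos δ sin H₀ = 1.5578×-0.52844×0.02082 + 0.84897×0.99978×0.99992 = -0.017139 + 0.848715 = 0.831576.
Inverse-square distance factor (a/d)² = 1.0366² = 1.074540.
Q̄ = (S₀/π) × 1.074540 × [bracket] = (1361/π) × 1.074540 × 0.831576 = 387.1 W/m².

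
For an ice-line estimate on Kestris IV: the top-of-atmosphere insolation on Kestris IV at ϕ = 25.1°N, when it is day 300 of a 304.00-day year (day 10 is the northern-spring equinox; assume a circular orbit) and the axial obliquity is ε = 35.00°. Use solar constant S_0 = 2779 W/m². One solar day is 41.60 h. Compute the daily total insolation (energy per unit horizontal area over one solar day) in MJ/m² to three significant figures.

104 MJ/m²

Solar longitude: L_s = 360° × (300 − 10)/304.00 = 343.421°.
sin δ = sin 35.00° × sin 343.421° = -0.16366, so δ = -9.420°.
cos h₀ = −tan(+25.1°) tan(-9.420°) = 0.0777, h₀ = 1.4930 rad.
Bracket: h₀ sin ϕ sin δ + cos ϕ cos δ sin h₀ = 1.4930×0.42420×-0.16366 + 0.90557×0.98652×0.99698 = -0.103651 + 0.890665 = 0.787014.
Q̄ = (S_0/π) × [bracket] = (2779/π) × 0.787014 = 696.18 W/m².
Daily total = Q̄ × 41.60 h × 3600 s/h = 696.18 × 41.60 × 3600 / 10⁶ = 104.3 MJ/m².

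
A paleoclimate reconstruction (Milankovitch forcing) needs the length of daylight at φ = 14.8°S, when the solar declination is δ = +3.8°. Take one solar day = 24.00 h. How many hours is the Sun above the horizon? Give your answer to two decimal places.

cos H₀ = −tan φ · tan δ = −tan(-14.8°) × tan(+3.800°) = 0.0175, so H₀ = 1.5532 rad = 88.99°.
Daylight = 2H₀/(2π) × 24.00 h = (1.5532/π) × 24.00 = 11.87 h.

11.87 h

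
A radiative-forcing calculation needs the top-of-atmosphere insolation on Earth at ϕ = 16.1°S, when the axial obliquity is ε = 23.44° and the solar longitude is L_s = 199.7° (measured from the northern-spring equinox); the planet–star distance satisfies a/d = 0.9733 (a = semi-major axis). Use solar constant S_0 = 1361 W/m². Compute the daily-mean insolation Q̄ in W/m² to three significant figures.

Solar declination: sin δ = sin ε · sin L_s = sin 23.44° × sin 199.7° = -0.13409, so δ = -7.706°.
cos h₀ = −tan(-16.1°) tan(-7.706°) = -0.0391, h₀ = 1.6099 rad.
Bracket: h₀ sin ϕ sin δ + cos ϕ cos δ sin h₀ = 1.6099×-0.27731×-0.13409 + 0.96078×0.99097×0.99924 = 0.059863 + 0.951381 = 1.011244.
Inverse-square distance factor (a/d)² = 0.9733² = 0.947313.
Q̄ = (S_0/π) × 0.947313 × [bracket] = (1361/π) × 0.947313 × 1.011244 = 415.0 W/m².

Q̄ ≈ 415 W/m²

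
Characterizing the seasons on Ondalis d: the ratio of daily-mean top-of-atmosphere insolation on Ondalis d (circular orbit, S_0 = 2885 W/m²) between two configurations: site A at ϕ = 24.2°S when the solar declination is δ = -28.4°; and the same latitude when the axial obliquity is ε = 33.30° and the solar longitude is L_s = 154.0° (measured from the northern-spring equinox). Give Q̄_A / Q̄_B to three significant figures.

— Configuration A (ϕ=-24.2°):
cos h₀ = −tan(-24.2°) tan(-28.400°) = -0.2430, h₀ = 1.8163 rad.
Bracket: h₀ sin ϕ sin δ + cos ϕ cos δ sin h₀ = 1.8163×-0.40992×-0.47562 + 0.91212×0.87965×0.97003 = 0.354117 + 0.778300 = 1.132417.
Q̄ = (S_0/π) × [bracket] = (2885/π) × 1.132417 = 1039.9 W/m².
— Configuration B (ϕ=-24.2°):
Solar declination: sin δ = sin ε · sin L_s = sin 33.30° × sin 154.0° = 0.24068, so δ = +13.926°.
cos h₀ = −tan(-24.2°) tan(+13.926°) = 0.1114, h₀ = 1.4591 rad.
Bracket: h₀ sin ϕ sin δ + cos ϕ cos δ sin h₀ = 1.4591×-0.40992×0.24068 + 0.91212×0.97061×0.99377 = -0.143954 + 0.879797 = 0.735843.
Q̄ = (S_0/π) × [bracket] = (2885/π) × 0.735843 = 675.74 W/m².
Ratio Q̄_A / Q̄_B = 1039.9 / 675.74 = 1.539.

Q̄_A / Q̄_B ≈ 1.54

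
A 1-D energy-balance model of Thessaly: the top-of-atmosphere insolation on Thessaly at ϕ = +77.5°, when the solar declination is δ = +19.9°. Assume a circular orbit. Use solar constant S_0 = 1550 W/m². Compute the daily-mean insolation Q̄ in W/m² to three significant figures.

cos h₀ = −tan(+77.5°) tan(+19.900°) = -1.6329 ≤ −1 ⇒ polar day, h₀ = π.
Bracket: h₀ sin ϕ sin δ + cos ϕ cos δ sin h₀ = 3.1416×0.97630×0.34038 + 0.21644×0.94029×0.00000 = 1.043995 + 0.000000 = 1.043995.
Q̄ = (S_0/π) × [bracket] = (1550/π) × 1.043995 = 515.1 W/m².

Q̄ ≈ 515 W/m²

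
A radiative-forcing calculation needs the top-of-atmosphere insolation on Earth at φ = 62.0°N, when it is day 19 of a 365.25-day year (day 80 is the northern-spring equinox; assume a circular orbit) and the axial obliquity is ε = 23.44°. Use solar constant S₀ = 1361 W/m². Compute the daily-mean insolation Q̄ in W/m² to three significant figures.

Solar longitude: λ_s = 360° × (19 − 80)/365.25 = -60.123°, i.e. -60.123° + 360° = 299.877°.
sin δ = sin 23.44° × sin 299.877° = -0.34492, so δ = -20.177°.
cos H₀ = −tan(+62.0°) tan(-20.177°) = 0.6911, H₀ = 0.8078 rad.
Bracket: H₀ sin φ sin δ + cos φ cos δ sin H₀ = 0.8078×0.88295×-0.34492 + 0.46947×0.93863×0.72274 = -0.246013 + 0.318482 = 0.072469.
Q̄ = (S₀/π) × [bracket] = (1361/π) × 0.072469 = 31.40 W/m².

Q̄ ≈ 31.4 W/m²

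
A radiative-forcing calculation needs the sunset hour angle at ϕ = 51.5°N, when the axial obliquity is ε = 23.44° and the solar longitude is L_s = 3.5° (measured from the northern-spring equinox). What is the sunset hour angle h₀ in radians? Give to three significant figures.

Solar declination: sin δ = sin ε · sin L_s = sin 23.44° × sin 3.5° = 0.02428, so δ = +1.392°.
cos h₀ = −tan ϕ · tan δ = −tan(+51.5°) × tan(+1.392°) = -0.0305, so h₀ = 1.6013 rad = 91.75°.

h₀ = 1.60 rad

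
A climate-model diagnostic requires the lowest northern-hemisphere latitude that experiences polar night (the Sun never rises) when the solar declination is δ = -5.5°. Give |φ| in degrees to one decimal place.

Polar night requires cos H₀ = −tan φ tan δ ≥ 1, i.e. tan φ tan δ ≤ −1.
The boundary is |tan φ| · |tan δ| = 1, so |φ| = 90° − |δ| = 90° − 5.5° = 84.5° in the northern hemisphere.

|φ| = 84.5°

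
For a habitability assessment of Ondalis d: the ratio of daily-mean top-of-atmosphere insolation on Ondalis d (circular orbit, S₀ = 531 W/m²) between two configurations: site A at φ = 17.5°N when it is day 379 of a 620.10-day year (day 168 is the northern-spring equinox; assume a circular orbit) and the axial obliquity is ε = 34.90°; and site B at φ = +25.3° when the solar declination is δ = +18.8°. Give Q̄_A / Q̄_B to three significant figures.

Q̄_A / Q̄_B ≈ 0.993

— Configuration A (φ=+17.5°):
Solar longitude: λ_s = 360° × (379 − 168)/620.10 = 122.496°.
sin δ = sin 34.90° × sin 122.496° = 0.48256, so δ = +28.853°.
cos H₀ = −tan(+17.5°) tan(+28.853°) = -0.1737, H₀ = 1.7454 rad.
Bracket: H₀ sin φ sin δ + cos φ cos δ sin H₀ = 1.7454×0.30071×0.48256 + 0.95372×0.87586×0.98480 = 0.253276 + 0.822628 = 1.075904.
Q̄ = (S₀/π) × [bracket] = (531/π) × 1.075904 = 181.85 W/m².
— Configuration B (φ=+25.3°):
cos H₀ = −tan(+25.3°) tan(+18.800°) = -0.1609, H₀ = 1.7324 rad.
Bracket: H₀ sin φ sin δ + cos φ cos δ sin H₀ = 1.7324×0.42736×0.32227 + 0.90408×0.94665×0.98697 = 0.238595 + 0.844696 = 1.083291.
Q̄ = (S₀/π) × [bracket] = (531/π) × 1.083291 = 183.10 W/m².
Ratio Q̄_A / Q̄_B = 181.85 / 183.10 = 0.9932.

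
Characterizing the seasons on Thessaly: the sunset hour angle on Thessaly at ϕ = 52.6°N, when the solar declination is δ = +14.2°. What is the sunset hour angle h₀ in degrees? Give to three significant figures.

h₀ = 109°

cos h₀ = −tan ϕ · tan δ = −tan(+52.6°) × tan(+14.200°) = -0.3310, so h₀ = 1.9081 rad = 109.33°.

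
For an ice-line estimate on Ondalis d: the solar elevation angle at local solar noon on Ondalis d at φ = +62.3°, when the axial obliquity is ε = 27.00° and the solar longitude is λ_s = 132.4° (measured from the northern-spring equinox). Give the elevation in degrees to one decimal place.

Solar declination: sin δ = sin ε · sin λ_s = sin 27.00° × sin 132.4° = 0.33525, so δ = +19.588°.
At local noon the hour angle is zero, so the zenith angle equals |φ − δ| = |+62.3° − (+19.588°)| = 42.712°.
Elevation = 90° − 42.712° = 47.3°.

47.3°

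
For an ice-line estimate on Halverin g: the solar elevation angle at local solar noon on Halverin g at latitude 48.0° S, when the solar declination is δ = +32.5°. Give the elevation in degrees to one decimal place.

At local noon the hour angle is zero, so the zenith angle equals |ϕ − δ| = |-48.0° − (+32.500°)| = 80.500°.
Elevation = 90° − 80.500° = 9.5°.

9.5°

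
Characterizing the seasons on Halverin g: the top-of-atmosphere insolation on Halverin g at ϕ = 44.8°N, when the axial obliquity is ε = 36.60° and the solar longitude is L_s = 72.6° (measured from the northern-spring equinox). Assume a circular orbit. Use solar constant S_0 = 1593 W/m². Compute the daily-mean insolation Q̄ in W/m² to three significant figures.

Q̄ ≈ 688 W/m²

Solar declination: sin δ = sin ε · sin L_s = sin 36.60° × sin 72.6° = 0.56894, so δ = +34.676°.
cos h₀ = −tan(+44.8°) tan(+34.676°) = -0.6870, h₀ = 2.3282 rad.
Bracket: h₀ sin ϕ sin δ + cos ϕ cos δ sin h₀ = 2.3282×0.70463×0.56894 + 0.70957×0.82238×0.72665 = 0.933357 + 0.424027 = 1.357384.
Q̄ = (S_0/π) × [bracket] = (1593/π) × 1.357384 = 688.3 W/m².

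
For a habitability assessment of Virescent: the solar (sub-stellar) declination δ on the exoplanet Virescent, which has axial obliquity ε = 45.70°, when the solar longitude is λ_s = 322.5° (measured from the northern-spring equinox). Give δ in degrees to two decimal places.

δ = -25.83°

sin δ = sin ε · sin λ_s = sin 45.70° × sin 322.5° = -0.435686.
δ = arcsin(-0.435686) = -25.83°.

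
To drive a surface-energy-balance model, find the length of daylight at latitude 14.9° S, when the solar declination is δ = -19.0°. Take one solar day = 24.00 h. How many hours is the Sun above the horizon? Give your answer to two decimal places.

cos h₀ = −tan ϕ · tan δ = −tan(-14.9°) × tan(-19.000°) = -0.0916, so h₀ = 1.6625 rad = 95.26°.
Daylight = 2h₀/(2π) × 24.00 h = (1.6625/π) × 24.00 = 12.70 h.

12.70 h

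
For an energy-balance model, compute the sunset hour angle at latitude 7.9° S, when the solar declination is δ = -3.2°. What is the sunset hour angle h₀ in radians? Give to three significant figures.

h₀ = 1.58 rad

cos h₀ = −tan ϕ · tan δ = −tan(-7.9°) × tan(-3.200°) = -0.0078, so h₀ = 1.5786 rad = 90.44°.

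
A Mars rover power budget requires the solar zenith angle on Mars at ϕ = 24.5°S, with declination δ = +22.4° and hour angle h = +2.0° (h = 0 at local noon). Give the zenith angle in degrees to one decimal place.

cos θ_z = sin ϕ sin δ + cos ϕ cos δ cos h = -0.158027 + 0.840789 = 0.682762.
θ_z = arccos(0.682762) = 46.9°.

θ_z = 46.9°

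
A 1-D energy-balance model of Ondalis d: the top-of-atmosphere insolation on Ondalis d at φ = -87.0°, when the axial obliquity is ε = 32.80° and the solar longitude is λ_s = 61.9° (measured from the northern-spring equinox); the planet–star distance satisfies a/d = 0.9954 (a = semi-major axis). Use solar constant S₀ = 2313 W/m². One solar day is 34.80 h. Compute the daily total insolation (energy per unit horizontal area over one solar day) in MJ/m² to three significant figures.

0.00 MJ/m²

Solar declination: sin δ = sin ε · sin λ_s = sin 32.80° × sin 61.9° = 0.47786, so δ = +28.545°.
cos H₀ = −tan(-87.0°) tan(+28.545°) = 10.3798 ≥ 1 ⇒ polar night, H₀ = 0 and Q̄ = 0.
Inverse-square distance factor (a/d)² = 0.9954² = 0.990821.
Daily total = Q̄ × 34.80 h × 3600 s/h = 0.00 MJ/m².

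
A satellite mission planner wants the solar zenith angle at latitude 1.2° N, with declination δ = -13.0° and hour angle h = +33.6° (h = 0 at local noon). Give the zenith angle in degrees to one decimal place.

cos θ_z = sin φ sin δ + cos φ cos δ cos h = -0.004711 + 0.811396 = 0.806685.
θ_z = arccos(0.806685) = 36.2°.

θ_z = 36.2°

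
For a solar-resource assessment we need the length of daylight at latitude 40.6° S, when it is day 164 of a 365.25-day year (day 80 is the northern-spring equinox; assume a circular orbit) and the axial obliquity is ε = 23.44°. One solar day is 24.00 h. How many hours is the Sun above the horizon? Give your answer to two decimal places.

9.12 h

Solar longitude: λ_s = 360° × (164 − 80)/365.25 = 82.793°.
sin δ = sin 23.44° × sin 82.793° = 0.39465, so δ = +23.244°.
cos H₀ = −tan φ · tan δ = −tan(-40.6°) × tan(+23.244°) = 0.3681, so H₀ = 1.1938 rad = 68.40°.
Daylight = 2H₀/(2π) × 24.00 h = (1.1938/π) × 24.00 = 9.12 h.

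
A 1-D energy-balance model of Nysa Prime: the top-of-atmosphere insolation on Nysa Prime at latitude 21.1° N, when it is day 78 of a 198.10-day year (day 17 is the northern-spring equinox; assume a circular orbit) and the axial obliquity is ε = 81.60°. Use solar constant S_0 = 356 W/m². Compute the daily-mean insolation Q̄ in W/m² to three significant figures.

Solar longitude: L_s = 360° × (78 − 17)/198.10 = 110.853°.
sin δ = sin 81.60° × sin 110.853° = 0.92447, so δ = +67.589°.
cos h₀ = −tan(+21.1°) tan(+67.589°) = -0.9357, h₀ = 2.7809 rad.
Bracket: h₀ sin ϕ sin δ + cos ϕ cos δ sin h₀ = 2.7809×0.36000×0.92447 + 0.93295×0.38125×0.35289 = 0.925509 + 0.125518 = 1.051027.
Q̄ = (S_0/π) × [bracket] = (356/π) × 1.051027 = 119.1 W/m².

Q̄ ≈ 119 W/m²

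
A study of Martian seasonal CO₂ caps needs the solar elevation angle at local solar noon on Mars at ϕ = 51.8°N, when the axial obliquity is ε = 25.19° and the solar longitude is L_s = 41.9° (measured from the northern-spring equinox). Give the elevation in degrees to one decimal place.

Solar declination: sin δ = sin ε · sin L_s = sin 25.19° × sin 41.9° = 0.28424, so δ = +16.514°.
At local noon the hour angle is zero, so the zenith angle equals |ϕ − δ| = |+51.8° − (+16.514°)| = 35.286°.
Elevation = 90° − 35.286° = 54.7°.

54.7°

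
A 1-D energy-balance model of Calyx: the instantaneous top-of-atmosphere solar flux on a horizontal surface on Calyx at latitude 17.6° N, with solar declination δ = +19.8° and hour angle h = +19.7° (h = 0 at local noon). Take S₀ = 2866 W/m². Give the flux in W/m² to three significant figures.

cos θ_z = sin φ sin δ + cos φ cos δ cos h = 0.102424 + 0.844347 = 0.946771.
Flux = S₀ · cos θ_z = 2866 × 0.946771 = 2713 W/m².

2.71e+03 W/m²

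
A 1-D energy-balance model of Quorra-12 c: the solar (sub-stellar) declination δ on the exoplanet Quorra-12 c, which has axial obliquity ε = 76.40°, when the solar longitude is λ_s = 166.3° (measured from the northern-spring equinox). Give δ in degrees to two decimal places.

δ = +13.31°

sin δ = sin ε · sin λ_s = sin 76.40° × sin 166.3° = 0.230197.
δ = arcsin(0.230197) = +13.31°.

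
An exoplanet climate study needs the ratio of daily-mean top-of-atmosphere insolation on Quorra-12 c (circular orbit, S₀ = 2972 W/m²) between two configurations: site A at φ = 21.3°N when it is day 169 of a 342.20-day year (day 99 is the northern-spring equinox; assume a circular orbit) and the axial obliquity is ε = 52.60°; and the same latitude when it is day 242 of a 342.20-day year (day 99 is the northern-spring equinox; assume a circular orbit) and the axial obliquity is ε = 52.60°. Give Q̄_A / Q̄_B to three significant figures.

— Configuration A (φ=+21.3°):
Solar longitude: λ_s = 360° × (169 − 99)/342.20 = 73.641°.
sin δ = sin 52.60° × sin 73.641° = 0.76225, so δ = +49.663°.
cos H₀ = −tan(+21.3°) tan(+49.663°) = -0.4591, H₀ = 2.0478 rad.
Bracket: H₀ sin φ sin δ + cos φ cos δ sin H₀ = 2.0478×0.36325×0.76225 + 0.93169×0.64728×0.88836 = 0.567010 + 0.535738 = 1.102748.
Q̄ = (S₀/π) × [bracket] = (2972/π) × 1.102748 = 1043.2 W/m².
— Configuration B (φ=+21.3°):
Solar longitude: λ_s = 360° × (242 − 99)/342.20 = 150.438°.
sin δ = sin 52.60° × sin 150.438° = 0.39193, so δ = +23.075°.
cos H₀ = −tan(+21.3°) tan(+23.075°) = -0.1661, H₀ = 1.7377 rad.
Bracket: H₀ sin φ sin δ + cos φ cos δ sin H₀ = 1.7377×0.36325×0.39193 + 0.93169×0.91999×0.98611 = 0.247394 + 0.845240 = 1.092634.
Q̄ = (S₀/π) × [bracket] = (2972/π) × 1.092634 = 1033.7 W/m².
Ratio Q̄_A / Q̄_B = 1043.2 / 1033.7 = 1.009.

Q̄_A / Q̄_B ≈ 1.01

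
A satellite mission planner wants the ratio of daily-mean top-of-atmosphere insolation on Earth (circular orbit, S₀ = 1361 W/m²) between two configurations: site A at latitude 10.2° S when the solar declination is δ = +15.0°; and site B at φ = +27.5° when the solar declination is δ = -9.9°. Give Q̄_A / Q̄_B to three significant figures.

— Configuration A (φ=-10.2°):
cos H₀ = −tan(-10.2°) tan(+15.000°) = 0.0482, H₀ = 1.5226 rad.
Bracket: H₀ sin φ sin δ + cos φ cos δ sin H₀ = 1.5226×-0.17708×0.25882 + 0.98420×0.96593×0.99884 = -0.069784 + 0.949566 = 0.879782.
Q̄ = (S₀/π) × [bracket] = (1361/π) × 0.879782 = 381.14 W/m².
— Configuration B (φ=+27.5°):
cos H₀ = −tan(+27.5°) tan(-9.900°) = 0.0909, H₀ = 1.4798 rad.
Bracket: H₀ sin φ sin δ + cos φ cos δ sin H₀ = 1.4798×0.46175×-0.17193 + 0.88701×0.98511×0.99586 = -0.117479 + 0.870185 = 0.752706.
Q̄ = (S₀/π) × [bracket] = (1361/π) × 0.752706 = 326.09 W/m².
Ratio Q̄_A / Q̄_B = 381.14 / 326.09 = 1.169.

Q̄_A / Q̄_B ≈ 1.17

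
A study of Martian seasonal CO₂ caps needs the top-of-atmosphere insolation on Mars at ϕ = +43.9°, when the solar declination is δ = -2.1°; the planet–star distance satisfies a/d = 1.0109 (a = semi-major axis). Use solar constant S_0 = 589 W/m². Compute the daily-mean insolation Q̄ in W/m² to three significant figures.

cos h₀ = −tan(+43.9°) tan(-2.100°) = 0.0353, h₀ = 1.5355 rad.
Bracket: h₀ sin ϕ sin δ + cos ϕ cos δ sin h₀ = 1.5355×0.69340×-0.03664 + 0.72055×0.99933×0.99938 = -0.039011 + 0.719621 = 0.680610.
Inverse-square distance factor (a/d)² = 1.0109² = 1.021919.
Q̄ = (S_0/π) × 1.021919 × [bracket] = (589/π) × 1.021919 × 0.680610 = 130.4 W/m².

Q̄ ≈ 130 W/m²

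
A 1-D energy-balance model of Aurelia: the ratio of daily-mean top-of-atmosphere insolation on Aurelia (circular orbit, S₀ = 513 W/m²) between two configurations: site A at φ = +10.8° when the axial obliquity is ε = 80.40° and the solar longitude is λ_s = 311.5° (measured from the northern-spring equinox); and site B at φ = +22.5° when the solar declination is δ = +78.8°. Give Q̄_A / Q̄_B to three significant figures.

Q̄_A / Q̄_B ≈ 0.390

— Configuration A (φ=+10.8°):
Solar declination: sin δ = sin ε · sin λ_s = sin 80.40° × sin 311.5° = -0.73847, so δ = -47.601°.
cos H₀ = −tan(+10.8°) tan(-47.601°) = 0.2089, H₀ = 1.3603 rad.
Bracket: H₀ sin φ sin δ + cos φ cos δ sin H₀ = 1.3603×0.18738×-0.73847 + 0.98229×0.67429×0.97793 = -0.188231 + 0.647730 = 0.459499.
Q̄ = (S₀/π) × [bracket] = (513/π) × 0.459499 = 75.033 W/m².
— Configuration B (φ=+22.5°):
cos H₀ = −tan(+22.5°) tan(+78.800°) = -2.0919 ≤ −1 ⇒ polar day, H₀ = π.
Bracket: H₀ sin φ sin δ + cos φ cos δ sin H₀ = 3.1416×0.38268×0.98096 + 0.92388×0.19423×0.00000 = 1.179337 + 0.000000 = 1.179337.
Q̄ = (S₀/π) × [bracket] = (513/π) × 1.179337 = 192.58 W/m².
Ratio Q̄_A / Q̄_B = 75.033 / 192.58 = 0.3896.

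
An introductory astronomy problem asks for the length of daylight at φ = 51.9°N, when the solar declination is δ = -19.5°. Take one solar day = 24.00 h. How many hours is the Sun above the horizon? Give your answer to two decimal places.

cos H₀ = −tan φ · tan δ = −tan(+51.9°) × tan(-19.500°) = 0.4516, so H₀ = 1.1022 rad = 63.15°.
Daylight = 2H₀/(2π) × 24.00 h = (1.1022/π) × 24.00 = 8.42 h.

8.42 h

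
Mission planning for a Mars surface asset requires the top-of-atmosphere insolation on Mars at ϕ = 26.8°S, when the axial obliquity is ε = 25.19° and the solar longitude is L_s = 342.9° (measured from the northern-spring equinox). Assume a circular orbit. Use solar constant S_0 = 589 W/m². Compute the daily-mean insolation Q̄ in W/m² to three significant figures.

Q̄ ≈ 183 W/m²

Solar declination: sin δ = sin ε · sin L_s = sin 25.19° × sin 342.9° = -0.12515, so δ = -7.189°.
cos h₀ = −tan(-26.8°) tan(-7.189°) = -0.0637, h₀ = 1.6346 rad.
Bracket: h₀ sin ϕ sin δ + cos ϕ cos δ sin h₀ = 1.6346×-0.45088×-0.12515 + 0.89259×0.99214×0.99797 = 0.092237 + 0.883777 = 0.976014.
Q̄ = (S_0/π) × [bracket] = (589/π) × 0.976014 = 183.0 W/m².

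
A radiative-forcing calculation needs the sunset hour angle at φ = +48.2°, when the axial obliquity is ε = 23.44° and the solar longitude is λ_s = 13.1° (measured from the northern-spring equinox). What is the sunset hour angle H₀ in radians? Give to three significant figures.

H₀ = 1.67 rad

Solar declination: sin δ = sin ε · sin λ_s = sin 23.44° × sin 13.1° = 0.09016, so δ = +5.173°.
cos H₀ = −tan φ · tan δ = −tan(+48.2°) × tan(+5.173°) = -0.1013, so H₀ = 1.6722 rad = 95.81°.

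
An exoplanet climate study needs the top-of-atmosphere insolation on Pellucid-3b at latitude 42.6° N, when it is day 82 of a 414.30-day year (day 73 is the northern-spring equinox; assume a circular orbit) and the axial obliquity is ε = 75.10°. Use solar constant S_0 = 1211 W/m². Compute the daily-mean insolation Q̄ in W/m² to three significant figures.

Q̄ ≈ 337 W/m²

Solar longitude: L_s = 360° × (82 − 73)/414.30 = 7.820°.
sin δ = sin 75.10° × sin 7.820° = 0.13149, so δ = +7.556°.
cos h₀ = −tan(+42.6°) tan(+7.556°) = -0.1220, h₀ = 1.6931 rad.
Bracket: h₀ sin ϕ sin δ + cos ϕ cos δ sin h₀ = 1.6931×0.67688×0.13149 + 0.73610×0.99132×0.99253 = 0.150691 + 0.724260 = 0.874951.
Q̄ = (S_0/π) × [bracket] = (1211/π) × 0.874951 = 337.3 W/m².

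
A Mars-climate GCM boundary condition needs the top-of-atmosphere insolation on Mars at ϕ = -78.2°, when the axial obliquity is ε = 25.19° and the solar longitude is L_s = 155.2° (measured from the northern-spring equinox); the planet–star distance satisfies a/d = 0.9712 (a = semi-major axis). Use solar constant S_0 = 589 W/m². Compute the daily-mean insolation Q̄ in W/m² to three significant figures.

Q̄ ≈ 1.61 W/m²

Solar declination: sin δ = sin ε · sin L_s = sin 25.19° × sin 155.2° = 0.17853, so δ = +10.284°.
cos h₀ = −tan(-78.2°) tan(+10.284°) = 0.8685, h₀ = 0.5186 rad.
Bracket: h₀ sin ϕ sin δ + cos ϕ cos δ sin h₀ = 0.5186×-0.97887×0.17853 + 0.20450×0.98393×0.49566 = -0.090629 + 0.099734 = 0.009105.
Inverse-square distance factor (a/d)² = 0.9712² = 0.943229.
Q̄ = (S_0/π) × 0.943229 × [bracket] = (589/π) × 0.943229 × 0.009105 = 1.610 W/m².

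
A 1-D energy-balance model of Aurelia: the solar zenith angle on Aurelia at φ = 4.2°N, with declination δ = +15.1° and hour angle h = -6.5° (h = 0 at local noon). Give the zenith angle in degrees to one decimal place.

cos θ_z = sin φ sin δ + cos φ cos δ cos h = 0.019079 + 0.956690 = 0.975769.
θ_z = arccos(0.975769) = 12.6°.

θ_z = 12.6°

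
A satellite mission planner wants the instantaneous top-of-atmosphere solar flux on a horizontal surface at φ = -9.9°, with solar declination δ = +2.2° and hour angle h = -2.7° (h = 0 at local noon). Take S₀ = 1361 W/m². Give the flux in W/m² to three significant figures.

1.33e+03 W/m²

cos θ_z = sin φ sin δ + cos φ cos δ cos h = -0.006600 + 0.983290 = 0.976690.
Flux = S₀ · cos θ_z = 1361 × 0.976690 = 1329 W/m².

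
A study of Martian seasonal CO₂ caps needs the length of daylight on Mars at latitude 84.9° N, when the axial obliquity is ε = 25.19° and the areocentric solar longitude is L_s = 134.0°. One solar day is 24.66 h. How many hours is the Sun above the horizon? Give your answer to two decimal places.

sin δ = sin 25.19° × sin 134.0° = 0.30617, so δ = +17.828°.
Sunrise equation: cos h₀ = −tan ϕ · tan δ = -3.6036 ≤ −1, so the Sun never sets (polar day) and h₀ = π.
Daylight = 2h₀/(2π) × 24.66 h = (3.1416/π) × 24.66 = 24.66 h.

24.66 h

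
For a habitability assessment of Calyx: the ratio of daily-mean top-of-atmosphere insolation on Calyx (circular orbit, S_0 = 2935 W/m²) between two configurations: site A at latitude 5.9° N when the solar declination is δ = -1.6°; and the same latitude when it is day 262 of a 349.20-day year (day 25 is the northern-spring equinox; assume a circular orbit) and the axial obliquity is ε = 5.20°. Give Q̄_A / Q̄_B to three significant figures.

Q̄_A / Q̄_B ≈ 1.01

— Configuration A (ϕ=+5.9°):
cos h₀ = −tan(+5.9°) tan(-1.600°) = 0.0029, h₀ = 1.5679 rad.
Bracket: h₀ sin ϕ sin δ + cos ϕ cos δ sin h₀ = 1.5679×0.10279×-0.02792 + 0.99470×0.99961×1.00000 = -0.004500 + 0.994312 = 0.989812.
Q̄ = (S_0/π) × [bracket] = (2935/π) × 0.989812 = 924.72 W/m².
— Configuration B (ϕ=+5.9°):
Solar longitude: L_s = 360° × (262 − 25)/349.20 = 244.330°.
sin δ = sin 5.20° × sin 244.330° = -0.08169, so δ = -4.686°.
cos h₀ = −tan(+5.9°) tan(-4.686°) = 0.0085, h₀ = 1.5623 rad.
Bracket: h₀ sin ϕ sin δ + cos ϕ cos δ sin h₀ = 1.5623×0.10279×-0.08169 + 0.99470×0.99666×0.99996 = -0.013119 + 0.991338 = 0.978219.
Q̄ = (S_0/π) × [bracket] = (2935/π) × 0.978219 = 913.89 W/m².
Ratio Q̄_A / Q̄_B = 924.72 / 913.89 = 1.012.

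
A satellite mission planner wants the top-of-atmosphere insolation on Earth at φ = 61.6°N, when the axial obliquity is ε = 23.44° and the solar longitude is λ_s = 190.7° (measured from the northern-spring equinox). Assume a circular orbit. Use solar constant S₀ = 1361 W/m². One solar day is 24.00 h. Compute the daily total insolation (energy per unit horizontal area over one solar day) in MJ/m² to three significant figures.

Solar declination: sin δ = sin ε · sin λ_s = sin 23.44° × sin 190.7° = -0.07386, so δ = -4.235°.
cos H₀ = −tan(+61.6°) tan(-4.235°) = 0.1370, H₀ = 1.4334 rad.
Bracket: H₀ sin φ sin δ + cos φ cos δ sin H₀ = 1.4334×0.87965×-0.07386 + 0.47562×0.99727×0.99058 = -0.093129 + 0.469853 = 0.376724.
Q̄ = (S₀/π) × [bracket] = (1361/π) × 0.376724 = 163.20 W/m².
Daily total = Q̄ × 24.00 h × 3600 s/h = 163.20 × 24.00 × 3600 / 10⁶ = 14.10 MJ/m².

14.1 MJ/m²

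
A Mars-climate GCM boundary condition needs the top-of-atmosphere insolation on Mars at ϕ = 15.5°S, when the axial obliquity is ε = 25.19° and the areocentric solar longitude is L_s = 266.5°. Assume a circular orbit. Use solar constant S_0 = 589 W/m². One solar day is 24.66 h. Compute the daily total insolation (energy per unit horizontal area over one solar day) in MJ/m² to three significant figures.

sin δ = sin 25.19° × sin 266.5° = -0.42483, so δ = -25.140°.
cos h₀ = −tan(-15.5°) tan(-25.140°) = -0.1301, h₀ = 1.7013 rad.
Bracket: h₀ sin ϕ sin δ + cos ϕ cos δ sin h₀ = 1.7013×-0.26724×-0.42483 + 0.96363×0.90527×0.99150 = 0.193151 + 0.864930 = 1.058081.
Q̄ = (S_0/π) × [bracket] = (589/π) × 1.058081 = 198.37 W/m².
Daily total = Q̄ × 24.66 h × 3600 s/h = 198.37 × 24.66 × 3600 / 10⁶ = 17.61 MJ/m².

17.6 MJ/m²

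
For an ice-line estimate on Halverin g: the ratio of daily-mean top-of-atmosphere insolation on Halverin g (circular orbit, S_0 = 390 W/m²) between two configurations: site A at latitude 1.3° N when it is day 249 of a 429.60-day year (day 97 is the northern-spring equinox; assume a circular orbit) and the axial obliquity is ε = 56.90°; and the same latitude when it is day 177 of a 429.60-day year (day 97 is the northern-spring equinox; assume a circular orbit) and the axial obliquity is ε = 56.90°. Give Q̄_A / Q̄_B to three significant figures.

Q̄_A / Q̄_B ≈ 1.16

— Configuration A (ϕ=+1.3°):
Solar longitude: L_s = 360° × (249 − 97)/429.60 = 127.374°.
sin δ = sin 56.90° × sin 127.374° = 0.66572, so δ = +41.738°.
cos h₀ = −tan(+1.3°) tan(+41.738°) = -0.0202, h₀ = 1.5910 rad.
Bracket: h₀ sin ϕ sin δ + cos ϕ cos δ sin h₀ = 1.5910×0.02269×0.66572 + 0.99974×0.74620×0.99980 = 0.024032 + 0.745857 = 0.769889.
Q̄ = (S_0/π) × [bracket] = (390/π) × 0.769889 = 95.575 W/m².
— Configuration B (ϕ=+1.3°):
Solar longitude: L_s = 360° × (177 − 97)/429.60 = 67.039°.
sin δ = sin 56.90° × sin 67.039° = 0.77135, so δ = +50.475°.
cos h₀ = −tan(+1.3°) tan(+50.475°) = -0.0275, h₀ = 1.5983 rad.
Bracket: h₀ sin ϕ sin δ + cos ϕ cos δ sin h₀ = 1.5983×0.02269×0.77135 + 0.99974×0.63641×0.99962 = 0.027973 + 0.636003 = 0.663976.
Q̄ = (S_0/π) × [bracket] = (390/π) × 0.663976 = 82.427 W/m².
Ratio Q̄_A / Q̄_B = 95.575 / 82.427 = 1.160.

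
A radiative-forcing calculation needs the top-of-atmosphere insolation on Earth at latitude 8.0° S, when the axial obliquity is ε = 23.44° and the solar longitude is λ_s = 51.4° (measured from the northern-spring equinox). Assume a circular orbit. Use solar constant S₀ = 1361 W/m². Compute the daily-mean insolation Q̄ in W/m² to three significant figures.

Q̄ ≈ 379 W/m²

Solar declination: sin δ = sin ε · sin λ_s = sin 23.44° × sin 51.4° = 0.31088, so δ = +18.112°.
cos H₀ = −tan(-8.0°) tan(+18.112°) = 0.0460, H₀ = 1.5248 rad.
Bracket: H₀ sin φ sin δ + cos φ cos δ sin H₀ = 1.5248×-0.13917×0.31088 + 0.99027×0.95045×0.99894 = -0.065971 + 0.940204 = 0.874233.
Q̄ = (S₀/π) × [bracket] = (1361/π) × 0.874233 = 378.7 W/m².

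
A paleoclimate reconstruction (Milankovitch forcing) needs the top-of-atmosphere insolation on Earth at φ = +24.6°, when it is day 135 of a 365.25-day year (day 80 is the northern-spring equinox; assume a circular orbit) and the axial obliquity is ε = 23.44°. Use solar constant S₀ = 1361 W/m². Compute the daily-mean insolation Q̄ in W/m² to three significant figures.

Solar longitude: λ_s = 360° × (135 − 80)/365.25 = 54.209°.
sin δ = sin 23.44° × sin 54.209° = 0.32267, so δ = +18.824°.
cos H₀ = −tan(+24.6°) tan(+18.824°) = -0.1561, H₀ = 1.7275 rad.
Bracket: H₀ sin φ sin δ + cos φ cos δ sin H₀ = 1.7275×0.41628×0.32267 + 0.90924×0.94651×0.98774 = 0.232040 + 0.850054 = 1.082094.
Q̄ = (S₀/π) × [bracket] = (1361/π) × 1.082094 = 468.8 W/m².

Q̄ ≈ 469 W/m²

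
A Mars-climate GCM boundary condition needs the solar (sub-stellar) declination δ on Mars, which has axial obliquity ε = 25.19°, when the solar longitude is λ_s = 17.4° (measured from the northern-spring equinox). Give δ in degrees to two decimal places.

δ = +7.31°

sin δ = sin ε · sin λ_s = sin 25.19° × sin 17.4° = 0.127278.
δ = arcsin(0.127278) = +7.31°.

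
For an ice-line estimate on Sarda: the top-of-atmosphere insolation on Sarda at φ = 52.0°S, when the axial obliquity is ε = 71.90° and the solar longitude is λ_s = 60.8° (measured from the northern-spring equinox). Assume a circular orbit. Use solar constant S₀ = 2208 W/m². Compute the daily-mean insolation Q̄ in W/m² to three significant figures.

Solar declination: sin δ = sin ε · sin λ_s = sin 71.90° × sin 60.8° = 0.82973, so δ = +56.071°.
cos H₀ = −tan(-52.0°) tan(+56.071°) = 1.9026 ≥ 1 ⇒ polar night, H₀ = 0 and Q̄ = 0.

Q̄ ≈ 0.00 W/m²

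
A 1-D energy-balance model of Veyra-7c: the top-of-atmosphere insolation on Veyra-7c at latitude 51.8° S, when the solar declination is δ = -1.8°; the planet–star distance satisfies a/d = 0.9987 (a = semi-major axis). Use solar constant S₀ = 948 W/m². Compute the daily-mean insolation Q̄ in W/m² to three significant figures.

Q̄ ≈ 198 W/m²

cos H₀ = −tan(-51.8°) tan(-1.800°) = -0.0399, H₀ = 1.6107 rad.
Bracket: H₀ sin φ sin δ + cos φ cos δ sin H₀ = 1.6107×-0.78586×-0.03141 + 0.61841×0.99951×0.99920 = 0.039758 + 0.617612 = 0.657370.
Inverse-square distance factor (a/d)² = 0.9987² = 0.997402.
Q̄ = (S₀/π) × 0.997402 × [bracket] = (948/π) × 0.997402 × 0.657370 = 197.9 W/m².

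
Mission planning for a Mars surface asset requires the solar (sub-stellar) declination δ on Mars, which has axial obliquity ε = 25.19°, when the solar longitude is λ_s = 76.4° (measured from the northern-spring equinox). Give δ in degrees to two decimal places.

sin δ = sin ε · sin λ_s = sin 25.19° × sin 76.4° = 0.413687.
δ = arcsin(0.413687) = +24.44°.

δ = +24.44°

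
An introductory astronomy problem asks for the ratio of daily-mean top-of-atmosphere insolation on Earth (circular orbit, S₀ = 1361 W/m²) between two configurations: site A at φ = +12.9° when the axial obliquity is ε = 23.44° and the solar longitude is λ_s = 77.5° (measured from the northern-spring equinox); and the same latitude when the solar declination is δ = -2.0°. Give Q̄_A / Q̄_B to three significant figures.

— Configuration A (φ=+12.9°):
Solar declination: sin δ = sin ε · sin λ_s = sin 23.44° × sin 77.5° = 0.38836, so δ = +22.852°.
cos H₀ = −tan(+12.9°) tan(+22.852°) = -0.0965, H₀ = 1.6675 rad.
Bracket: H₀ sin φ sin δ + cos φ cos δ sin H₀ = 1.6675×0.22325×0.38836 + 0.97476×0.92151×0.99533 = 0.144575 + 0.894056 = 1.038631.
Q̄ = (S₀/π) × [bracket] = (1361/π) × 1.038631 = 449.96 W/m².
— Configuration B (φ=+12.9°):
cos H₀ = −tan(+12.9°) tan(-2.000°) = 0.0080, H₀ = 1.5628 rad.
Bracket: H₀ sin φ sin δ + cos φ cos δ sin H₀ = 1.5628×0.22325×-0.03490 + 0.97476×0.99939×0.99997 = -0.012176 + 0.974136 = 0.961960.
Q̄ = (S₀/π) × [bracket] = (1361/π) × 0.961960 = 416.74 W/m².
Ratio Q̄_A / Q̄_B = 449.96 / 416.74 = 1.080.

Q̄_A / Q̄_B ≈ 1.08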